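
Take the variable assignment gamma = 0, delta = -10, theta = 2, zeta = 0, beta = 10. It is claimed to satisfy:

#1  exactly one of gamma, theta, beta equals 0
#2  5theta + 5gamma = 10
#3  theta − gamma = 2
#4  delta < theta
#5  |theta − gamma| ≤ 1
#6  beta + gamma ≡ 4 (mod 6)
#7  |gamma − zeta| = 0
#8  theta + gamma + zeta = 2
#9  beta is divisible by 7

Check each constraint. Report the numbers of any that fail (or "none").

#1 gamma=0, theta=2, beta=10; 1 of them equals 0 — OK.
#2 5theta + 5gamma = 5(2) + 5(0) = 10 — OK.
#3 theta − gamma = 2 − 0 = 2 — OK.
#4 delta = -10, theta = 2; -10 < 2 — OK.
#5 |2 − 0| = 2; 2 > 1, exceeds bound 1 — violated.
#6 beta + gamma = 10; 10 mod 6 = 4 — OK.
#7 |0 − 0| = 0 — OK.
#8 theta + gamma + zeta = 2 + 0 + 0 = 2 — OK.
#9 10 = 7×1 + 3, so 7 does not divide 10 — violated.

No — constraints 5 and 9 are not satisfied.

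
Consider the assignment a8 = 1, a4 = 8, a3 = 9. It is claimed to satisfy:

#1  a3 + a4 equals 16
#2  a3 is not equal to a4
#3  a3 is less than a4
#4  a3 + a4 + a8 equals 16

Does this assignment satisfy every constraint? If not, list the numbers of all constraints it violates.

#1 a3 + a4 = 9 + 8 = 17, not 16  no
#2 a3 = 9, a4 = 8; distinct  yes
#3 a3 = 9, a4 = 8; 9 ≥ 8 (want <)  no
#4 a3 + a4 + a8 = 9 + 8 + 1 = 18, not 16  no

Constraints 1, 3, and 4 do not hold.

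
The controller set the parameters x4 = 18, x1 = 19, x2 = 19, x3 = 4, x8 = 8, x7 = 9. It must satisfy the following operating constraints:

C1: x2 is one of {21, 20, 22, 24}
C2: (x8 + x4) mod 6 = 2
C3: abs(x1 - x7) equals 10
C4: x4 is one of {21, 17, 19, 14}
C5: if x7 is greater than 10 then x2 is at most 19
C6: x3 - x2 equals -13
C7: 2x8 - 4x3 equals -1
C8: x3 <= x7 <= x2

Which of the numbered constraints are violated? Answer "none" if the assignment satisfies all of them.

C1: x2 = 19 is not in {21, 20, 22, 24} — violated.
C2: x8 + x4 = 26; 26 mod 6 = 2 — satisfied.
C3: abs(19 - 9) = 10 — satisfied.
C4: x4 = 18 is not in {21, 17, 19, 14} — violated.
C5: x7 = 9, not > 10; antecedent false, conditional vacuously true — satisfied.
C6: x3 - x2 = 4 - 19 = -15, not -13 — violated.
C7: 2x8 - 4x3 = 2(8) - 4(4) = 0, not -1 — violated.
C8: values 4 <= 9 <= 19 — satisfied.

Constraints 1, 4, 6, 7 are violated.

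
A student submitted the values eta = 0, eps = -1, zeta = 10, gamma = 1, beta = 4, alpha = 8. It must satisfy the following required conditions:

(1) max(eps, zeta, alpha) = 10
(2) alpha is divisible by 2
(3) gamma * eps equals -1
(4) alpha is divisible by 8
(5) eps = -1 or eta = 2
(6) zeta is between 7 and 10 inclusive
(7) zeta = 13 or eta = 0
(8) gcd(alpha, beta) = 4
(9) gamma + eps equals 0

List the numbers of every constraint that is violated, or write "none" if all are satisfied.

(1) max(-1, 10, 8) = 10  true
(2) 8 / 2 = 4, so 2 divides 8  true
(3) gamma * eps = 1 * (-1) = -1  true
(4) 8 / 8 = 1, so 8 divides 8  true
(5) eps = -1 = -1 (first disjunct)  true
(6) zeta = 10 lies in [7, 10]  true
(7) zeta = 10 ≠ 13, but eta = 0 = 0 (second disjunct)  true
(8) gcd(8, 4) = 4  true
(9) gamma + eps = 1 + (-1) = 0  true

No violations.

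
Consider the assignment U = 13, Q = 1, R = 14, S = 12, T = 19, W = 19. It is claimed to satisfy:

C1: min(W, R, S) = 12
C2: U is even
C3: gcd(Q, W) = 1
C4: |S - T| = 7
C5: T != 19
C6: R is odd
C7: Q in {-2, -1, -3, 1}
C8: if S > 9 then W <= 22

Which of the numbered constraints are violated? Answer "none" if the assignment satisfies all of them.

C1: min(19, 14, 12) = 12 — OK.
C2: U = 13 is odd — violated.
C3: gcd(1, 19) = 1 — OK.
C4: |12 - 19| = 7 — OK.
C5: T = 19, but 19 is required to differ — violated.
C6: R = 14 is even — violated.
C7: Q = 1 is in {-2, -1, -3, 1} — OK.
C8: S = 12 > 9, so we need W ≤ 22; W = 19 ≤ 22 — OK.

Constraints 2, 5, and 6 do not hold.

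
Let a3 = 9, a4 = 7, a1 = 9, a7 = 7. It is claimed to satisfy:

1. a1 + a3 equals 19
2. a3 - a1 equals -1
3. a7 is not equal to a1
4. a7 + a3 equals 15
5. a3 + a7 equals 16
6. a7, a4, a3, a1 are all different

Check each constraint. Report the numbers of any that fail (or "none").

1. a1 + a3 = 9 + 9 = 18, not 19  FAIL
2. a3 - a1 = 9 - 9 = 0, not -1  FAIL
3. a7 = 7, a1 = 9; distinct  OK
4. a7 + a3 = 7 + 9 = 16, not 15  FAIL
5. a3 + a7 = 9 + 7 = 16  OK
6. a7 = a4 = 7, not all different  FAIL

Constraints 1, 2, 4, 6 are violated.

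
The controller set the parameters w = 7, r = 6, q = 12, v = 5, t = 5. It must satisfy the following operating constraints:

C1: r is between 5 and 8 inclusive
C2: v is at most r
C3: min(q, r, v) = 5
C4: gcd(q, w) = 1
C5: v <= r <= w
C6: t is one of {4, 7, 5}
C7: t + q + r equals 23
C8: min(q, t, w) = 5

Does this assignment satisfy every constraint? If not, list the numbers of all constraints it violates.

No violations.

C1: r = 6 lies in [5, 8]  yes
C2: v = 5, r = 6; 5 ≤ 6  yes
C3: min(12, 6, 5) = 5  yes
C4: gcd(12, 7) = 1  yes
C5: values 5 <= 6 <= 7  yes
C6: t = 5 is in {4, 7, 5}  yes
C7: t + q + r = 5 + 12 + 6 = 23  yes
C8: min(12, 5, 7) = 5  yes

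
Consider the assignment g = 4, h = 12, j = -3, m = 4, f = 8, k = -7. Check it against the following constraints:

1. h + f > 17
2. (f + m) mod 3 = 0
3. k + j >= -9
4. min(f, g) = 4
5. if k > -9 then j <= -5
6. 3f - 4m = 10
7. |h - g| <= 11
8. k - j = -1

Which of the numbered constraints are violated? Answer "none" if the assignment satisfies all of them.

1. h + f = 12 + 8 = 20; 20 > 17 — OK.
2. f + m = 12; 12 mod 3 = 0 — OK.
3. k + j = -7 + (-3) = -10; -10 < -9, bound -9 not met — violated.
4. min(8, 4) = 4 — OK.
5. k = -7 > -9, so we need j ≤ -5; but j = -3 > -5 — violated.
6. 3f - 4m = 3(8) - 4(4) = 8, not 10 — violated.
7. |12 - 4| = 8; 8 ≤ 11 — OK.
8. k - j = -7 - (-3) = -4, not -1 — violated.

No — constraints 3, 5, 6, and 8 are not satisfied.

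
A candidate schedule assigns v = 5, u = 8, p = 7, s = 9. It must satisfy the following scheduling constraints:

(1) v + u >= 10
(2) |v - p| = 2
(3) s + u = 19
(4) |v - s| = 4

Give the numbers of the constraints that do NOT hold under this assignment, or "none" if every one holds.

(1) v + u = 5 + 8 = 13; 13 ≥ 10 — holds.
(2) |5 - 7| = 2 — holds.
(3) s + u = 9 + 8 = 17, not 19 — fails.
(4) |5 - 9| = 4 — holds.

The assignment fails constraint 3.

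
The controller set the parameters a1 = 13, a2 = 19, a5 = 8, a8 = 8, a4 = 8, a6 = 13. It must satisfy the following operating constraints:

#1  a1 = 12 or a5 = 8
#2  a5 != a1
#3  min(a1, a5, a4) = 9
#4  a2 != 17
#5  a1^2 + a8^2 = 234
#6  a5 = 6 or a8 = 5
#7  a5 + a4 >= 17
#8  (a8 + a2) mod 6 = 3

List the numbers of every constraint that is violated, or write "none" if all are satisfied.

Constraints 3, 5, 6, and 7 do not hold.

#1 a1 = 13 ≠ 12, but a5 = 8 = 8 (second disjunct)  yes
#2 a5 = 8, a1 = 13; distinct  yes
#3 min(13, 8, 8) = 8, not 9  no
#4 a2 = 19, and 19 ≠ 17  yes
#5 a1^2 + a8^2 = 13^2 + 8^2 = 169 + 64 = 233, not 234  no
#6 a5 = 8 ≠ 6 and a8 = 8 ≠ 5; both disjuncts false  no
#7 a5 + a4 = 8 + 8 = 16; 16 < 17, bound 17 not met  no
#8 a8 + a2 = 27; 27 mod 6 = 3  yes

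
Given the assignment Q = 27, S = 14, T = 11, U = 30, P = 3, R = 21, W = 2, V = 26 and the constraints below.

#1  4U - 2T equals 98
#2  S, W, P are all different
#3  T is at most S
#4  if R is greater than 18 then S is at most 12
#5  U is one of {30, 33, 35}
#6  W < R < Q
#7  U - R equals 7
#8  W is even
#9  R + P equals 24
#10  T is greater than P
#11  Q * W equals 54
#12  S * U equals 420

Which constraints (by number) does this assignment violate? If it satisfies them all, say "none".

Constraints 4 and 7 are violated.

#1 4U - 2T = 4(30) - 2(11) = 98  true
#2 values 14, 2, 3 are pairwise distinct  true
#3 T = 11, S = 14; 11 ≤ 14  true
#4 R = 21 > 18, so we need S ≤ 12; but S = 14 > 12  false
#5 U = 30 is in {30, 33, 35}  true
#6 values 2 < 21 < 27  true
#7 U - R = 30 - 21 = 9, not 7  false
#8 W = 2 is even  true
#9 R + P = 21 + 3 = 24  true
#10 T = 11, P = 3; 11 > 3  true
#11 Q * W = 27 * 2 = 54  true
#12 S * U = 14 * 30 = 420  true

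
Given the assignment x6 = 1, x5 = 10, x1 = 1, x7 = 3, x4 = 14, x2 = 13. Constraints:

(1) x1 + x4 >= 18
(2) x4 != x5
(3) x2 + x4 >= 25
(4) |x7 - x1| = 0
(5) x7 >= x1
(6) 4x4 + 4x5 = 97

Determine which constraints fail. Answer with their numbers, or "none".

Constraints 1, 4, 6 are violated.

(1) x1 + x4 = 1 + 14 = 15; 15 < 18, bound 18 not met  false
(2) x4 = 14, x5 = 10; distinct  true
(3) x2 + x4 = 13 + 14 = 27; 27 ≥ 25  true
(4) |3 - 1| = 2, not 0  false
(5) x7 = 3, x1 = 1; 3 ≥ 1  true
(6) 4x4 + 4x5 = 4(14) + 4(10) = 96, not 97  false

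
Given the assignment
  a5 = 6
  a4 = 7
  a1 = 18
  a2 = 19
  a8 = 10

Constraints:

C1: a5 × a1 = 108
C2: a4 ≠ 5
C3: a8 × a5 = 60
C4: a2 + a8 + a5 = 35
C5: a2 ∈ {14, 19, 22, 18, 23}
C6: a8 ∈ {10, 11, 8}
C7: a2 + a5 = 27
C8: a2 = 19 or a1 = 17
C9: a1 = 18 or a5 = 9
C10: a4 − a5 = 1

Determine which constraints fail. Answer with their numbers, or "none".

The assignment fails constraint 7.

C1: a5 × a1 = 6 × 18 = 108  ✔
C2: a4 = 7, and 7 ≠ 5  ✔
C3: a8 × a5 = 10 × 6 = 60  ✔
C4: a2 + a8 + a5 = 19 + 10 + 6 = 35  ✔
C5: a2 = 19 is in {14, 19, 22, 18, 23}  ✔
C6: a8 = 10 is in {10, 11, 8}  ✔
C7: a2 + a5 = 19 + 6 = 25, not 27  ✘
C8: a2 = 19 = 19 (first disjunct)  ✔
C9: a1 = 18 = 18 (first disjunct)  ✔
C10: a4 − a5 = 7 − 6 = 1  ✔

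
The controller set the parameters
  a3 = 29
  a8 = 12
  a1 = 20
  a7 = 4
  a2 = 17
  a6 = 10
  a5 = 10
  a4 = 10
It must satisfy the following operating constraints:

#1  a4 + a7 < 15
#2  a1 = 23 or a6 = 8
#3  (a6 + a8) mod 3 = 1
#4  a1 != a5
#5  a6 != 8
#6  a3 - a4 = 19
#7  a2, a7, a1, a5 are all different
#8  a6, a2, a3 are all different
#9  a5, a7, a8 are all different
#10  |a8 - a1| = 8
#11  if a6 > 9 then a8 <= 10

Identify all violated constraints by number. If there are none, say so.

#1 a4 + a7 = 10 + 4 = 14; 14 < 15  OK
#2 a1 = 20 ≠ 23 and a6 = 10 ≠ 8; both disjuncts false  FAIL
#3 a6 + a8 = 22; 22 mod 3 = 1  OK
#4 a1 = 20, a5 = 10; distinct  OK
#5 a6 = 10, and 10 ≠ 8  OK
#6 a3 - a4 = 29 - 10 = 19  OK
#7 values 17, 4, 20, 10 are pairwise distinct  OK
#8 values 10, 17, 29 are pairwise distinct  OK
#9 values 10, 4, 12 are pairwise distinct  OK
#10 |12 - 20| = 8  OK
#11 a6 = 10 > 9, so we need a8 ≤ 10; but a8 = 12 > 10  FAIL

The assignment fails constraints 2 and 11.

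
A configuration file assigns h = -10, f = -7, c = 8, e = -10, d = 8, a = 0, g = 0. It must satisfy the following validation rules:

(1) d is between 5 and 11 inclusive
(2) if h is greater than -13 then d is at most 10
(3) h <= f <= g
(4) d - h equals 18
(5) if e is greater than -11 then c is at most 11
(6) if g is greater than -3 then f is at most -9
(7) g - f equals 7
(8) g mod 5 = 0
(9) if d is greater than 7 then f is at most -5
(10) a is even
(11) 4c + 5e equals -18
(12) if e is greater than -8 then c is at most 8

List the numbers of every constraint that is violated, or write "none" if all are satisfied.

(1) d = 8 lies in [5, 11]  OK
(2) h = -10 > -13, so we need d ≤ 10; d = 8 ≤ 10  OK
(3) values -10 <= -7 <= 0  OK
(4) d - h = 8 - (-10) = 18  OK
(5) e = -10 > -11, so we need c ≤ 11; c = 8 ≤ 11  OK
(6) g = 0 > -3, so we need f ≤ -9; but f = -7 > -9  FAIL
(7) g - f = 0 - (-7) = 7  OK
(8) 0 mod 5 = 0  OK
(9) d = 8 > 7, so we need f ≤ -5; f = -7 ≤ -5  OK
(10) a = 0 is even  OK
(11) 4c + 5e = 4(8) + 5(-10) = -18  OK
(12) e = -10, not > -8; antecedent false, conditional vacuously true  OK

Constraint 6 does not hold.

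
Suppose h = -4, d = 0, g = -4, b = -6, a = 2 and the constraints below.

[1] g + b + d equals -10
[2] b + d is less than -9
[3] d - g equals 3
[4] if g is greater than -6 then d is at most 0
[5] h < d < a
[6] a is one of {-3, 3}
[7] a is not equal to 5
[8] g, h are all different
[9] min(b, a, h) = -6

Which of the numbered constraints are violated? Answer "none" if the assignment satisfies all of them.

Violated: 2, 3, 6, 8.

[1] g + b + d = -4 + (-6) + 0 = -10 — OK.
[2] b + d = -6 + 0 = -6; -6 ≥ -9, bound -9 not met — violated.
[3] d - g = 0 - (-4) = 4, not 3 — violated.
[4] g = -4 > -6, so we need d ≤ 0; d = 0 ≤ 0 — OK.
[5] values -4 < 0 < 2 — OK.
[6] a = 2 is not in {-3, 3} — violated.
[7] a = 2, and 2 ≠ 5 — OK.
[8] g = h = -4, not all different — violated.
[9] min(-6, 2, -4) = -6 — OK.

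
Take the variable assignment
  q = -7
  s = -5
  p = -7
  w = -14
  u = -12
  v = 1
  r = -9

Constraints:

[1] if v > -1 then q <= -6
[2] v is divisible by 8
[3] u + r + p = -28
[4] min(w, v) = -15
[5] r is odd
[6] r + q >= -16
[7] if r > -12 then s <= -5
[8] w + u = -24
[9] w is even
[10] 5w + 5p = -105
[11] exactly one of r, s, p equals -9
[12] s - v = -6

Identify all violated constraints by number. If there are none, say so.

[1] v = 1 > -1, so we need q ≤ -6; q = -7 ≤ -6  ✓
[2] 1 = 8*0 + 1, so 8 does not divide 1  ✗
[3] u + r + p = -12 + (-9) + (-7) = -28  ✓
[4] min(-14, 1) = -14, not -15  ✗
[5] r = -9 is odd  ✓
[6] r + q = -9 + (-7) = -16; -16 ≥ -16  ✓
[7] r = -9 > -12, so we need s ≤ -5; s = -5 ≤ -5  ✓
[8] w + u = -14 + (-12) = -26, not -24  ✗
[9] w = -14 is even  ✓
[10] 5w + 5p = 5(-14) + 5(-7) = -105  ✓
[11] r=-9, s=-5, p=-7; 1 of them equals -9  ✓
[12] s - v = -5 - 1 = -6  ✓

No — constraints 2, 4, and 8 are not satisfied.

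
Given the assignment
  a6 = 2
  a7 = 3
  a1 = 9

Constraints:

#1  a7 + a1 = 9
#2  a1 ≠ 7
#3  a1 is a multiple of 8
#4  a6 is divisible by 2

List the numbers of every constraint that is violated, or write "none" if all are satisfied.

#1 a7 + a1 = 3 + 9 = 12, not 9  ✗
#2 a1 = 9, and 9 ≠ 7  ✓
#3 9 = 8×1 + 1, so 8 does not divide 9  ✗
#4 2 / 2 = 1, so 2 divides 2  ✓

The assignment fails constraints 1, 3.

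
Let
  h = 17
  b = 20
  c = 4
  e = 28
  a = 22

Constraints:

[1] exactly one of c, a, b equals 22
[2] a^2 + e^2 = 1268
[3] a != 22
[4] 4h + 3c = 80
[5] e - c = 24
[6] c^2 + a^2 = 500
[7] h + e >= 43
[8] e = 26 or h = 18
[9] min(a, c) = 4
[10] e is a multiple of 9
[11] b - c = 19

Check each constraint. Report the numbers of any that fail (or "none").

Constraints 3, 8, 10, 11 do not hold.

[1] c=4, a=22, b=20; 1 of them equals 22  yes
[2] a^2 + e^2 = 22^2 + 28^2 = 484 + 784 = 1268  yes
[3] a = 22, but 22 is required to differ  no
[4] 4h + 3c = 4(17) + 3(4) = 80  yes
[5] e - c = 28 - 4 = 24  yes
[6] c^2 + a^2 = 4^2 + 22^2 = 16 + 484 = 500  yes
[7] h + e = 17 + 28 = 45; 45 ≥ 43  yes
[8] e = 28 ≠ 26 and h = 17 ≠ 18; both disjuncts false  no
[9] min(22, 4) = 4  yes
[10] 28 = 9*3 + 1, so 9 does not divide 28  no
[11] b - c = 20 - 4 = 16, not 19  no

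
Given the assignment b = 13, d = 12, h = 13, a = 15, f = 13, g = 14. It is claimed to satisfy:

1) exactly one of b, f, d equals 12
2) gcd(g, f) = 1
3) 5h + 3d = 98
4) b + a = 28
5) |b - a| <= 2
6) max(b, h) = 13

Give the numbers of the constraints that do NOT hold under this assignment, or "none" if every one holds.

1) b=13, f=13, d=12; 1 of them equals 12  OK
2) gcd(14, 13) = 1  OK
3) 5h + 3d = 5(13) + 3(12) = 101, not 98  FAIL
4) b + a = 13 + 15 = 28  OK
5) |13 - 15| = 2; 2 ≤ 2  OK
6) max(13, 13) = 13  OK

Violated: 3.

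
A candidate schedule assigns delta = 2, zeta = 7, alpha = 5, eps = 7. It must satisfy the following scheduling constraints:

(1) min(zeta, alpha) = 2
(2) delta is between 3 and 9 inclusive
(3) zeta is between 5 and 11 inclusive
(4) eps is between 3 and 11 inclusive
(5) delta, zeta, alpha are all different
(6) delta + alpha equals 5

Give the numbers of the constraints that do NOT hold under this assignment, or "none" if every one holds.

(1) min(7, 5) = 5, not 2  ✗
(2) delta = 2 is outside [3, 9]  ✗
(3) zeta = 7 lies in [5, 11]  ✓
(4) eps = 7 lies in [3, 11]  ✓
(5) values 2, 7, 5 are pairwise distinct  ✓
(6) delta + alpha = 2 + 5 = 7, not 5  ✗

No — constraints 1, 2, and 6 are not satisfied.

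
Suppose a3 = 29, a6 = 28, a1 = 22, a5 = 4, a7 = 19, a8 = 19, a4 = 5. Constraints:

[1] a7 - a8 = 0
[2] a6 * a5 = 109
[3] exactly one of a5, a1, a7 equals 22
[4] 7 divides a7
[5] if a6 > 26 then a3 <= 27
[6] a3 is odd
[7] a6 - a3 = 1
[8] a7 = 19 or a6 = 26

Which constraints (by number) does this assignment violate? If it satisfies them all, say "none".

[1] a7 - a8 = 19 - 19 = 0  true
[2] a6 * a5 = 28 * 4 = 112, not 109  false
[3] a5=4, a1=22, a7=19; 1 of them equals 22  true
[4] 19 = 7*2 + 5, so 7 does not divide 19  false
[5] a6 = 28 > 26, so we need a3 ≤ 27; but a3 = 29 > 27  false
[6] a3 = 29 is odd  true
[7] a6 - a3 = 28 - 29 = -1, not 1  false
[8] a7 = 19 = 19 (first disjunct)  true

Constraints 2, 4, 5, and 7 do not hold.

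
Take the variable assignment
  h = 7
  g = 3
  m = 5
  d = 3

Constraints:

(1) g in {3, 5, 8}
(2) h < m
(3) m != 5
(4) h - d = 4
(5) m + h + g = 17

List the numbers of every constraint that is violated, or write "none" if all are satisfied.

(1) g = 3 is in {3, 5, 8}  ✓
(2) h = 7, m = 5; 7 ≥ 5 (want <)  ✗
(3) m = 5, but 5 is required to differ  ✗
(4) h - d = 7 - 3 = 4  ✓
(5) m + h + g = 5 + 7 + 3 = 15, not 17  ✗

The assignment fails constraints 2, 3, 5.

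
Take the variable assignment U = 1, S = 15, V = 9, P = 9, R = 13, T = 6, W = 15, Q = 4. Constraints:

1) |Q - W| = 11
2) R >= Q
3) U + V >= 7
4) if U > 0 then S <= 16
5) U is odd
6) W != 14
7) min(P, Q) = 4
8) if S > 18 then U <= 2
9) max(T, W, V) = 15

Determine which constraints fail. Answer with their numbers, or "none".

The assignment satisfies every constraint.

1) |4 - 15| = 11 — OK.
2) R = 13, Q = 4; 13 ≥ 4 — OK.
3) U + V = 1 + 9 = 10; 10 ≥ 7 — OK.
4) U = 1 > 0, so we need S ≤ 16; S = 15 ≤ 16 — OK.
5) U = 1 is odd — OK.
6) W = 15, and 15 ≠ 14 — OK.
7) min(9, 4) = 4 — OK.
8) S = 15, not > 18; antecedent false, conditional vacuously true — OK.
9) max(6, 15, 9) = 15 — OK.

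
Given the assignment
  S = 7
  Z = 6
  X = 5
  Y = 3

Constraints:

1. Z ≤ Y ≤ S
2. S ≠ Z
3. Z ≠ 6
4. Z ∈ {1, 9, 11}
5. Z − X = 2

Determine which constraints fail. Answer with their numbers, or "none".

Constraints 1, 3, 4, and 5 do not hold.

1. values 6, 3, 7; Z = 6 is not ≤ Y = 3 — does not hold.
2. S = 7, Z = 6; distinct — holds.
3. Z = 6, but 6 is required to differ — does not hold.
4. Z = 6 is not in {1, 9, 11} — does not hold.
5. Z − X = 6 − 5 = 1, not 2 — does not hold.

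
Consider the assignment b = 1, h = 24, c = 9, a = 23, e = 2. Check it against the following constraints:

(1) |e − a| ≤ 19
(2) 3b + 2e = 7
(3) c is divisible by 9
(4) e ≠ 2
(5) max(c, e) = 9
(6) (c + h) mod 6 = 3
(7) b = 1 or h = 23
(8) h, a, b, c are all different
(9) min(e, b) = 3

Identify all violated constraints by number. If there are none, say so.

No — constraints 1, 4, and 9 are not satisfied.

(1) |2 − 23| = 21; 21 > 19, exceeds bound 19 — does not hold.
(2) 3b + 2e = 3(1) + 2(2) = 7 — holds.
(3) 9 / 9 = 1, so 9 divides 9 — holds.
(4) e = 2, but 2 is required to differ — does not hold.
(5) max(9, 2) = 9 — holds.
(6) c + h = 33; 33 mod 6 = 3 — holds.
(7) b = 1 = 1 (first disjunct) — holds.
(8) values 24, 23, 1, 9 are pairwise distinct — holds.
(9) min(2, 1) = 1, not 3 — does not hold.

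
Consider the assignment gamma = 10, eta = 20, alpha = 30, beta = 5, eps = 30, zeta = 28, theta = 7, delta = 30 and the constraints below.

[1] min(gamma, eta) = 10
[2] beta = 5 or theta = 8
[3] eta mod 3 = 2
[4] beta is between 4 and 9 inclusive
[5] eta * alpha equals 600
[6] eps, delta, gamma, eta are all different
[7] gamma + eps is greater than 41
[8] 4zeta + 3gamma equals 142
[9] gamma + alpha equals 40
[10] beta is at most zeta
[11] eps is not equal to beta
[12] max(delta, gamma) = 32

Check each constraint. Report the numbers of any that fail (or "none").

The assignment fails constraints 6, 7, 12.

[1] min(10, 20) = 10  ✔
[2] beta = 5 = 5 (first disjunct)  ✔
[3] 20 mod 3 = 2  ✔
[4] beta = 5 lies in [4, 9]  ✔
[5] eta * alpha = 20 * 30 = 600  ✔
[6] eps = delta = 30, not all different  ✘
[7] gamma + eps = 10 + 30 = 40; 40 ≤ 41, bound 41 not met  ✘
[8] 4zeta + 3gamma = 4(28) + 3(10) = 142  ✔
[9] gamma + alpha = 10 + 30 = 40  ✔
[10] beta = 5, zeta = 28; 5 ≤ 28  ✔
[11] eps = 30, beta = 5; distinct  ✔
[12] max(30, 10) = 30, not 32  ✘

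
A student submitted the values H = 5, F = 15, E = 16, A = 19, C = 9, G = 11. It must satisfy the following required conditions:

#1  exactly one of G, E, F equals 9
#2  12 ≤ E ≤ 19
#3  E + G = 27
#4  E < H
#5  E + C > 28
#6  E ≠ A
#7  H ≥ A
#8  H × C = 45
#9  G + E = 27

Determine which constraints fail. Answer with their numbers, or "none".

#1 G=11, E=16, F=15; 0 of them equal 9, not exactly one  false
#2 E = 16 lies in [12, 19]  true
#3 E + G = 16 + 11 = 27  true
#4 E = 16, H = 5; 16 ≥ 5 (want <)  false
#5 E + C = 16 + 9 = 25; 25 ≤ 28, bound 28 not met  false
#6 E = 16, A = 19; distinct  true
#7 H = 5, A = 19; 5 < 19 (want ≥)  false
#8 H × C = 5 × 9 = 45  true
#9 G + E = 11 + 16 = 27  true

Violated: 1, 4, 5, 7.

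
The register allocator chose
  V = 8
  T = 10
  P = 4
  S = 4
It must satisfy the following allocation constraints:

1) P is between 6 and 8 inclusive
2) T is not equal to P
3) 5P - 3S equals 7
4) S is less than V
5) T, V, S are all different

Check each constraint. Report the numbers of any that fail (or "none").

1) P = 4 is outside [6, 8] — does not hold.
2) T = 10, P = 4; distinct — holds.
3) 5P - 3S = 5(4) - 3(4) = 8, not 7 — does not hold.
4) S = 4, V = 8; 4 < 8 — holds.
5) values 10, 8, 4 are pairwise distinct — holds.

No — constraints 1, 3 are not satisfied.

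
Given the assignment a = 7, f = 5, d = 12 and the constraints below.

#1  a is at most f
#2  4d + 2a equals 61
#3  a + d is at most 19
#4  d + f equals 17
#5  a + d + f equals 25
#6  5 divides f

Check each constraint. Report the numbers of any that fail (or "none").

No — constraints 1, 2, and 5 are not satisfied.

#1 a = 7, f = 5; 7 > 5 (want ≤)  false
#2 4d + 2a = 4(12) + 2(7) = 62, not 61  false
#3 a + d = 7 + 12 = 19; 19 ≤ 19  true
#4 d + f = 12 + 5 = 17  true
#5 a + d + f = 7 + 12 + 5 = 24, not 25  false
#6 5 / 5 = 1, so 5 divides 5  true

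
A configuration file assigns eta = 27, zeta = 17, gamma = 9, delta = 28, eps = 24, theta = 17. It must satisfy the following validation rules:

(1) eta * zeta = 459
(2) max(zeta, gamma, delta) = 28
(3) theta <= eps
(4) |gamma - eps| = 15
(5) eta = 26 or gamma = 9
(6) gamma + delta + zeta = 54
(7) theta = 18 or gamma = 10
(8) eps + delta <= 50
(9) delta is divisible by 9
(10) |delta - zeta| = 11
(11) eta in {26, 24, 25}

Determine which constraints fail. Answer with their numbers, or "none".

(1) eta * zeta = 27 * 17 = 459  holds
(2) max(17, 9, 28) = 28  holds
(3) theta = 17, eps = 24; 17 ≤ 24  holds
(4) |9 - 24| = 15  holds
(5) eta = 27 ≠ 26, but gamma = 9 = 9 (second disjunct)  holds
(6) gamma + delta + zeta = 9 + 28 + 17 = 54  holds
(7) theta = 17 ≠ 18 and gamma = 9 ≠ 10; both disjuncts false  fails
(8) eps + delta = 24 + 28 = 52; 52 > 50, bound 50 not met  fails
(9) 28 = 9*3 + 1, so 9 does not divide 28  fails
(10) |28 - 17| = 11  holds
(11) eta = 27 is not in {26, 24, 25}  fails

The assignment fails constraints 7, 8, 9, and 11.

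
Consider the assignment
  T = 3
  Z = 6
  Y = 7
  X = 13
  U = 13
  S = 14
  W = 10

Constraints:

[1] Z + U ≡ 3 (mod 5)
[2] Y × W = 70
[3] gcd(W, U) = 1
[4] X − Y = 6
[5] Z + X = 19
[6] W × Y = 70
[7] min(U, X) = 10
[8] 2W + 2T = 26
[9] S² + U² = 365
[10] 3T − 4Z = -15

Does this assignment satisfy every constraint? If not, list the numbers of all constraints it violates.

No — constraints 1 and 7 are not satisfied.

[1] Z + U = 19; 19 mod 5 = 4, not 3 — violated.
[2] Y × W = 7 × 10 = 70 — satisfied.
[3] gcd(10, 13) = 1 — satisfied.
[4] X − Y = 13 − 7 = 6 — satisfied.
[5] Z + X = 6 + 13 = 19 — satisfied.
[6] W × Y = 10 × 7 = 70 — satisfied.
[7] min(13, 13) = 13, not 10 — violated.
[8] 2W + 2T = 2(10) + 2(3) = 26 — satisfied.
[9] S² + U² = 14² + 13² = 196 + 169 = 365 — satisfied.
[10] 3T − 4Z = 3(3) − 4(6) = -15 — satisfied.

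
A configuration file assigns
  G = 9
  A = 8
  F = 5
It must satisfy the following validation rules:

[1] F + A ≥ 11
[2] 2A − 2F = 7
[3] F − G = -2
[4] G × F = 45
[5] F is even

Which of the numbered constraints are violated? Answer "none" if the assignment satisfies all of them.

No — constraints 2, 3, 5 are not satisfied.

[1] F + A = 5 + 8 = 13; 13 ≥ 11  ✓
[2] 2A − 2F = 2(8) − 2(5) = 6, not 7  ✗
[3] F − G = 5 − 9 = -4, not -2  ✗
[4] G × F = 9 × 5 = 45  ✓
[5] F = 5 is odd  ✗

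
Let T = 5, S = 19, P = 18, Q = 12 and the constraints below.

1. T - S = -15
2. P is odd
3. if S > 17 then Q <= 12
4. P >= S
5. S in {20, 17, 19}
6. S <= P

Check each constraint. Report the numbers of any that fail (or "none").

1. T - S = 5 - 19 = -14, not -15 — violated.
2. P = 18 is even — violated.
3. S = 19 > 17, so we need Q ≤ 12; Q = 12 ≤ 12 — OK.
4. P = 18, S = 19; 18 < 19 (want ≥) — violated.
5. S = 19 is in {20, 17, 19} — OK.
6. S = 19, P = 18; 19 > 18 (want ≤) — violated.

The assignment fails constraints 1, 2, 4, 6.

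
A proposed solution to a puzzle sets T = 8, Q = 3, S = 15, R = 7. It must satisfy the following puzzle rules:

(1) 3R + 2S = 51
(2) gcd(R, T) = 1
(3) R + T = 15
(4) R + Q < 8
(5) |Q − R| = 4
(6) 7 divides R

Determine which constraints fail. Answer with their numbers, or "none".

(1) 3R + 2S = 3(7) + 2(15) = 51  ✔
(2) gcd(7, 8) = 1  ✔
(3) R + T = 7 + 8 = 15  ✔
(4) R + Q = 7 + 3 = 10; 10 ≥ 8, bound 8 not met  ✘
(5) |3 − 7| = 4  ✔
(6) 7 / 7 = 1, so 7 divides 7  ✔

The assignment fails constraint 4.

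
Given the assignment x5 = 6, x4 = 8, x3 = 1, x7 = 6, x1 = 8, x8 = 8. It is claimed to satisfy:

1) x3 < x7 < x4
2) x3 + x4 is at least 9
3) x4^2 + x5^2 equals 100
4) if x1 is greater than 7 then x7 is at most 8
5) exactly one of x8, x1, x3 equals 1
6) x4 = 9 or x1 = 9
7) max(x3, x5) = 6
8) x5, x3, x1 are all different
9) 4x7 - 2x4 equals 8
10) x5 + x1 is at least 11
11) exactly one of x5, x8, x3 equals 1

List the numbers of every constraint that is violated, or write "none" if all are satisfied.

1) values 1 < 6 < 8 — holds.
2) x3 + x4 = 1 + 8 = 9; 9 ≥ 9 — holds.
3) x4^2 + x5^2 = 8^2 + 6^2 = 64 + 36 = 100 — holds.
4) x1 = 8 > 7, so we need x7 ≤ 8; x7 = 6 ≤ 8 — holds.
5) x8=8, x1=8, x3=1; 1 of them equals 1 — holds.
6) x4 = 8 ≠ 9 and x1 = 8 ≠ 9; both disjuncts false — does not hold.
7) max(1, 6) = 6 — holds.
8) values 6, 1, 8 are pairwise distinct — holds.
9) 4x7 - 2x4 = 4(6) - 2(8) = 8 — holds.
10) x5 + x1 = 6 + 8 = 14; 14 ≥ 11 — holds.
11) x5=6, x8=8, x3=1; 1 of them equals 1 — holds.

No — constraint 6 is not satisfied.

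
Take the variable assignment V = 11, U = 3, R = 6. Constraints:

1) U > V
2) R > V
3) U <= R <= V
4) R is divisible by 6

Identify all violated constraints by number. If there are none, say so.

Constraints 1 and 2 are violated.

1) U = 3, V = 11; 3 ≤ 11 (want >)  false
2) R = 6, V = 11; 6 ≤ 11 (want >)  false
3) values 3 <= 6 <= 11  true
4) 6 / 6 = 1, so 6 divides 6  true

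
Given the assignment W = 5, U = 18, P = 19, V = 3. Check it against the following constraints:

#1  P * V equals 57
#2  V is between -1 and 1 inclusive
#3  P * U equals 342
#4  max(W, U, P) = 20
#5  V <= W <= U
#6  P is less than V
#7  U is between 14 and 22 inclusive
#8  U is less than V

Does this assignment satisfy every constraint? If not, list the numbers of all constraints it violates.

No — constraints 2, 4, 6, 8 are not satisfied.

#1 P * V = 19 * 3 = 57 — holds.
#2 V = 3 is outside [-1, 1] — does not hold.
#3 P * U = 19 * 18 = 342 — holds.
#4 max(5, 18, 19) = 19, not 20 — does not hold.
#5 values 3 <= 5 <= 18 — holds.
#6 P = 19, V = 3; 19 ≥ 3 (want <) — does not hold.
#7 U = 18 lies in [14, 22] — holds.
#8 U = 18, V = 3; 18 ≥ 3 (want <) — does not hold.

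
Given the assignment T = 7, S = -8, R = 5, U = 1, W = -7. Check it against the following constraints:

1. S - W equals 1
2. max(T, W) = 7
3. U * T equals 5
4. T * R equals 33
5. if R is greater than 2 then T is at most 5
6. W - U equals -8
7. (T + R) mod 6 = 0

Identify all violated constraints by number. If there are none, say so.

No — constraints 1, 3, 4, and 5 are not satisfied.

1. S - W = -8 - (-7) = -1, not 1 — violated.
2. max(7, -7) = 7 — OK.
3. U * T = 1 * 7 = 7, not 5 — violated.
4. T * R = 7 * 5 = 35, not 33 — violated.
5. R = 5 > 2, so we need T ≤ 5; but T = 7 > 5 — violated.
6. W - U = -7 - 1 = -8 — OK.
7. T + R = 12; 12 mod 6 = 0 — OK.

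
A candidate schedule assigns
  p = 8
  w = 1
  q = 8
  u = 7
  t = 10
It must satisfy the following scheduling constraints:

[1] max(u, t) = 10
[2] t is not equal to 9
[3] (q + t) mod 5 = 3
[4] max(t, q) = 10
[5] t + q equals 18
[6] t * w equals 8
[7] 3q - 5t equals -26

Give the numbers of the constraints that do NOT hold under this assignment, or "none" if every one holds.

The assignment fails constraint 6.

[1] max(7, 10) = 10  ✔
[2] t = 10, and 10 ≠ 9  ✔
[3] q + t = 18; 18 mod 5 = 3  ✔
[4] max(10, 8) = 10  ✔
[5] t + q = 10 + 8 = 18  ✔
[6] t * w = 10 * 1 = 10, not 8  ✘
[7] 3q - 5t = 3(8) - 5(10) = -26  ✔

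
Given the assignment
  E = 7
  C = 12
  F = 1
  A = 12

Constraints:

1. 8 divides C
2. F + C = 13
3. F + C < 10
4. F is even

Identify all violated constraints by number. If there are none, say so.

Constraints 1, 3, and 4 are violated.

1. 12 = 8*1 + 4, so 8 does not divide 12  fails
2. F + C = 1 + 12 = 13  holds
3. F + C = 1 + 12 = 13; 13 ≥ 10, bound 10 not met  fails
4. F = 1 is odd  fails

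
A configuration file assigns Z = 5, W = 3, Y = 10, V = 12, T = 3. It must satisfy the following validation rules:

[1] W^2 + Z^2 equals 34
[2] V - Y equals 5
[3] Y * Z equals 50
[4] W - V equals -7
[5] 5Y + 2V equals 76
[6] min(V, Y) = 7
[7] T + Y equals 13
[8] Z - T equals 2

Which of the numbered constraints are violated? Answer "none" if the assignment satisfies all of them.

Violated: 2, 4, 5, and 6.

[1] W^2 + Z^2 = 3^2 + 5^2 = 9 + 25 = 34 — OK.
[2] V - Y = 12 - 10 = 2, not 5 — violated.
[3] Y * Z = 10 * 5 = 50 — OK.
[4] W - V = 3 - 12 = -9, not -7 — violated.
[5] 5Y + 2V = 5(10) + 2(12) = 74, not 76 — violated.
[6] min(12, 10) = 10, not 7 — violated.
[7] T + Y = 3 + 10 = 13 — OK.
[8] Z - T = 5 - 3 = 2 — OK.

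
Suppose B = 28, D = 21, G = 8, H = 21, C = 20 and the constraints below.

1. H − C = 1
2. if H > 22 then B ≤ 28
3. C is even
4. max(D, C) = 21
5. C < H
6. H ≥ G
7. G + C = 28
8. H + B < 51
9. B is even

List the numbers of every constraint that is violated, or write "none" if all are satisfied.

Yes — all constraints hold.

1. H − C = 21 − 20 = 1 — satisfied.
2. H = 21, not > 22; antecedent false, conditional vacuously true — satisfied.
3. C = 20 is even — satisfied.
4. max(21, 20) = 21 — satisfied.
5. C = 20, H = 21; 20 < 21 — satisfied.
6. H = 21, G = 8; 21 ≥ 8 — satisfied.
7. G + C = 8 + 20 = 28 — satisfied.
8. H + B = 21 + 28 = 49; 49 < 51 — satisfied.
9. B = 28 is even — satisfied.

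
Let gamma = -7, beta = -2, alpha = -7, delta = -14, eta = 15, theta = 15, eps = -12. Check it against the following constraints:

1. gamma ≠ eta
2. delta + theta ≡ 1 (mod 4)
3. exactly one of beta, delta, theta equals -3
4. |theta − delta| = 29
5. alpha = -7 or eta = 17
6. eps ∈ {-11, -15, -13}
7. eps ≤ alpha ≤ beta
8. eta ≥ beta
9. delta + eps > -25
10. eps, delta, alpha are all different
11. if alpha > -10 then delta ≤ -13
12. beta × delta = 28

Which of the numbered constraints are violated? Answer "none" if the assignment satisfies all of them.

1. gamma = -7, eta = 15; distinct  ✓
2. delta + theta = 1; 1 mod 4 = 1  ✓
3. beta=-2, delta=-14, theta=15; 0 of them equal -3, not exactly one  ✗
4. |15 − (-14)| = 29  ✓
5. alpha = -7 = -7 (first disjunct)  ✓
6. eps = -12 is not in {-11, -15, -13}  ✗
7. values -12 ≤ -7 ≤ -2  ✓
8. eta = 15, beta = -2; 15 ≥ -2  ✓
9. delta + eps = -14 + (-12) = -26; -26 ≤ -25, bound -25 not met  ✗
10. values -12, -14, -7 are pairwise distinct  ✓
11. alpha = -7 > -10, so we need delta ≤ -13; delta = -14 ≤ -13  ✓
12. beta × delta = -2 × (-14) = 28  ✓

The assignment fails constraints 3, 6, 9.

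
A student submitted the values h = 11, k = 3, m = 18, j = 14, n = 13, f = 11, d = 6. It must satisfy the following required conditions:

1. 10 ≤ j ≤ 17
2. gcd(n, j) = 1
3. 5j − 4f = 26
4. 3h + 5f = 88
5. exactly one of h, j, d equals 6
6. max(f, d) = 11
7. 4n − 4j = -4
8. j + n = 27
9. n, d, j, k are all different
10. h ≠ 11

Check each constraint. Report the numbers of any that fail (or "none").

Violated: 10.

1. j = 14 lies in [10, 17] — holds.
2. gcd(13, 14) = 1 — holds.
3. 5j − 4f = 5(14) − 4(11) = 26 — holds.
4. 3h + 5f = 3(11) + 5(11) = 88 — holds.
5. h=11, j=14, d=6; 1 of them equals 6 — holds.
6. max(11, 6) = 11 — holds.
7. 4n − 4j = 4(13) − 4(14) = -4 — holds.
8. j + n = 14 + 13 = 27 — holds.
9. values 13, 6, 14, 3 are pairwise distinct — holds.
10. h = 11, but 11 is required to differ — does not hold.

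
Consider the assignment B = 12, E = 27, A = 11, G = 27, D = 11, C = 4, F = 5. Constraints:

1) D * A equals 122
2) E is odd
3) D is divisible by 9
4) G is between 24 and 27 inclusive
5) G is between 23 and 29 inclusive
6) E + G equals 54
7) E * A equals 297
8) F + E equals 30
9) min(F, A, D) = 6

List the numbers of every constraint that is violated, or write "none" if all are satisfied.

Constraints 1, 3, 8, and 9 do not hold.

1) D * A = 11 * 11 = 121, not 122  fails
2) E = 27 is odd  holds
3) 11 = 9*1 + 2, so 9 does not divide 11  fails
4) G = 27 lies in [24, 27]  holds
5) G = 27 lies in [23, 29]  holds
6) E + G = 27 + 27 = 54  holds
7) E * A = 27 * 11 = 297  holds
8) F + E = 5 + 27 = 32, not 30  fails
9) min(5, 11, 11) = 5, not 6  fails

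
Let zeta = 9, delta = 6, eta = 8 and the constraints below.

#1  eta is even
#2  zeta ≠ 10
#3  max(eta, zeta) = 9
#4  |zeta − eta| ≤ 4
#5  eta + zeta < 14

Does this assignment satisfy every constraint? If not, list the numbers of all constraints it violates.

#1 eta = 8 is even  holds
#2 zeta = 9, and 9 ≠ 10  holds
#3 max(8, 9) = 9  holds
#4 |9 − 8| = 1; 1 ≤ 4  holds
#5 eta + zeta = 8 + 9 = 17; 17 ≥ 14, bound 14 not met  fails

Violated: 5.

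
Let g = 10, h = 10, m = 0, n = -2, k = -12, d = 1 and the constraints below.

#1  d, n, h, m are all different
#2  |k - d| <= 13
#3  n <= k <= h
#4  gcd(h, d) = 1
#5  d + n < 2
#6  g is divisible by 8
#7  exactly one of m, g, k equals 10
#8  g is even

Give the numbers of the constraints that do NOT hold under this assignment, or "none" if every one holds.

The assignment fails constraints 3 and 6.

#1 values 1, -2, 10, 0 are pairwise distinct  ✔
#2 |-12 - 1| = 13; 13 ≤ 13  ✔
#3 values -2, -12, 10; n = -2 is not <= k = -12  ✘
#4 gcd(10, 1) = 1  ✔
#5 d + n = 1 + (-2) = -1; -1 < 2  ✔
#6 10 = 8*1 + 2, so 8 does not divide 10  ✘
#7 m=0, g=10, k=-12; 1 of them equals 10  ✔
#8 g = 10 is even  ✔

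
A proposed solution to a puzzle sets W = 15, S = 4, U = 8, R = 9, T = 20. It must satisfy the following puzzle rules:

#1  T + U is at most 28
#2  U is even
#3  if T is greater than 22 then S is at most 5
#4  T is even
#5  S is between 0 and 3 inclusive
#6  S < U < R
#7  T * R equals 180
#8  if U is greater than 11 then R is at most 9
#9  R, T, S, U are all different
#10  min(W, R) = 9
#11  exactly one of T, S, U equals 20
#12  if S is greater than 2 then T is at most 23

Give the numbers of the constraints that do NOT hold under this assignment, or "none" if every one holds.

#1 T + U = 20 + 8 = 28; 28 ≤ 28 — holds.
#2 U = 8 is even — holds.
#3 T = 20, not > 22; antecedent false, conditional vacuously true — holds.
#4 T = 20 is even — holds.
#5 S = 4 is outside [0, 3] — fails.
#6 values 4 < 8 < 9 — holds.
#7 T * R = 20 * 9 = 180 — holds.
#8 U = 8, not > 11; antecedent false, conditional vacuously true — holds.
#9 values 9, 20, 4, 8 are pairwise distinct — holds.
#10 min(15, 9) = 9 — holds.
#11 T=20, S=4, U=8; 1 of them equals 20 — holds.
#12 S = 4 > 2, so we need T ≤ 23; T = 20 ≤ 23 — holds.

Constraint 5 is violated.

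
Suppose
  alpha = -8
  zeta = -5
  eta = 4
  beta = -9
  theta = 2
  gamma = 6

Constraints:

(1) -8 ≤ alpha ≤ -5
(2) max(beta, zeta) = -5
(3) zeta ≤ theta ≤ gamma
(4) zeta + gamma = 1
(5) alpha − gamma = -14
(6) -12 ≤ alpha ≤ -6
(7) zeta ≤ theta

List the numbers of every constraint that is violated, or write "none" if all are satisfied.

(1) alpha = -8 lies in [-8, -5] — holds.
(2) max(-9, -5) = -5 — holds.
(3) values -5 ≤ 2 ≤ 6 — holds.
(4) zeta + gamma = -5 + 6 = 1 — holds.
(5) alpha − gamma = -8 − 6 = -14 — holds.
(6) alpha = -8 lies in [-12, -6] — holds.
(7) zeta = -5, theta = 2; -5 ≤ 2 — holds.

Yes — all constraints hold.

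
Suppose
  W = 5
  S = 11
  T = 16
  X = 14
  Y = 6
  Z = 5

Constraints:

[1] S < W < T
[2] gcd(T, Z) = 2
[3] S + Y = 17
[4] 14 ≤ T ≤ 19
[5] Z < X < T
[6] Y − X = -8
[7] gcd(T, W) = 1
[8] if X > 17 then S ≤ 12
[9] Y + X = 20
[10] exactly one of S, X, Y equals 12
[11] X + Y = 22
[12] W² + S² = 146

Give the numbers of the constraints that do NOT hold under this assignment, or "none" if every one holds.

Constraints 1, 2, 10, and 11 do not hold.

[1] values 11, 5, 16; S = 11 is not < W = 5  FAIL
[2] gcd(16, 5) = 1, not 2  FAIL
[3] S + Y = 11 + 6 = 17  OK
[4] T = 16 lies in [14, 19]  OK
[5] values 5 < 14 < 16  OK
[6] Y − X = 6 − 14 = -8  OK
[7] gcd(16, 5) = 1  OK
[8] X = 14, not > 17; antecedent false, conditional vacuously true  OK
[9] Y + X = 6 + 14 = 20  OK
[10] S=11, X=14, Y=6; 0 of them equal 12, not exactly one  FAIL
[11] X + Y = 14 + 6 = 20, not 22  FAIL
[12] W² + S² = 5² + 11² = 25 + 121 = 146  OK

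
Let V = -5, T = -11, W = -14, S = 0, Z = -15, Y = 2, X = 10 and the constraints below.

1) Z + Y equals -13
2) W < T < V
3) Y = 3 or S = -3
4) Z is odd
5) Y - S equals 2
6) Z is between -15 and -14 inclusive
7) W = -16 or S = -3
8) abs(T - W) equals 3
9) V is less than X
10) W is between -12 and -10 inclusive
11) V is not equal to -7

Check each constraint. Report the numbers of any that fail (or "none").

1) Z + Y = -15 + 2 = -13 — OK.
2) values -14 < -11 < -5 — OK.
3) Y = 2 ≠ 3 and S = 0 ≠ -3; both disjuncts false — violated.
4) Z = -15 is odd — OK.
5) Y - S = 2 - 0 = 2 — OK.
6) Z = -15 lies in [-15, -14] — OK.
7) W = -14 ≠ -16 and S = 0 ≠ -3; both disjuncts false — violated.
8) abs(-11 - (-14)) = 3 — OK.
9) V = -5, X = 10; -5 < 10 — OK.
10) W = -14 is outside [-12, -10] — violated.
11) V = -5, and -5 ≠ -7 — OK.

Constraints 3, 7, and 10 do not hold.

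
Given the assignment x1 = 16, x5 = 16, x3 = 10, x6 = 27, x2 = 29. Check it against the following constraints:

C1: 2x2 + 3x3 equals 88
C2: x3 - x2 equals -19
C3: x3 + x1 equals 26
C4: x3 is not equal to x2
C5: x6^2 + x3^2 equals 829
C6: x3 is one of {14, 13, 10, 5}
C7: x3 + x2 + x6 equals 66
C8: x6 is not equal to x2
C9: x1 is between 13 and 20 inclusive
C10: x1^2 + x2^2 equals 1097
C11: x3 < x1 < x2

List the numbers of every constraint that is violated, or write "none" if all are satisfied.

No violations.

C1: 2x2 + 3x3 = 2(29) + 3(10) = 88  true
C2: x3 - x2 = 10 - 29 = -19  true
C3: x3 + x1 = 10 + 16 = 26  true
C4: x3 = 10, x2 = 29; distinct  true
C5: x6^2 + x3^2 = 27^2 + 10^2 = 729 + 100 = 829  true
C6: x3 = 10 is in {14, 13, 10, 5}  true
C7: x3 + x2 + x6 = 10 + 29 + 27 = 66  true
C8: x6 = 27, x2 = 29; distinct  true
C9: x1 = 16 lies in [13, 20]  true
C10: x1^2 + x2^2 = 16^2 + 29^2 = 256 + 841 = 1097  true
C11: values 10 < 16 < 29  true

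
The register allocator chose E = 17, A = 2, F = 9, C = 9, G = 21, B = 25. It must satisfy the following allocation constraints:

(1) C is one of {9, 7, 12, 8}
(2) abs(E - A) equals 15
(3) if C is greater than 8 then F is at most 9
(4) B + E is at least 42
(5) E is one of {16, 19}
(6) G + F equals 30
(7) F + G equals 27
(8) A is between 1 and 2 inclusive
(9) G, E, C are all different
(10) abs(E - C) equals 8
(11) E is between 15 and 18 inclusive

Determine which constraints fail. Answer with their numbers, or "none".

(1) C = 9 is in {9, 7, 12, 8} — satisfied.
(2) abs(17 - 2) = 15 — satisfied.
(3) C = 9 > 8, so we need F ≤ 9; F = 9 ≤ 9 — satisfied.
(4) B + E = 25 + 17 = 42; 42 ≥ 42 — satisfied.
(5) E = 17 is not in {16, 19} — violated.
(6) G + F = 21 + 9 = 30 — satisfied.
(7) F + G = 9 + 21 = 30, not 27 — violated.
(8) A = 2 lies in [1, 2] — satisfied.
(9) values 21, 17, 9 are pairwise distinct — satisfied.
(10) abs(17 - 9) = 8 — satisfied.
(11) E = 17 lies in [15, 18] — satisfied.

No — constraints 5 and 7 are not satisfied.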